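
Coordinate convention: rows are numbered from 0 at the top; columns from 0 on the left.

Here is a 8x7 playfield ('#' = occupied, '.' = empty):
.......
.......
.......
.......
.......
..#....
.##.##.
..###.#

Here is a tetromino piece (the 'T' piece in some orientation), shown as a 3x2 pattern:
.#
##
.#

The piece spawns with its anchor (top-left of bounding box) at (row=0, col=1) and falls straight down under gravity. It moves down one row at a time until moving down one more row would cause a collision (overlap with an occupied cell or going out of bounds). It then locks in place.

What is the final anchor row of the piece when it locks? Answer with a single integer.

Answer: 2

Derivation:
Spawn at (row=0, col=1). Try each row:
  row 0: fits
  row 1: fits
  row 2: fits
  row 3: blocked -> lock at row 2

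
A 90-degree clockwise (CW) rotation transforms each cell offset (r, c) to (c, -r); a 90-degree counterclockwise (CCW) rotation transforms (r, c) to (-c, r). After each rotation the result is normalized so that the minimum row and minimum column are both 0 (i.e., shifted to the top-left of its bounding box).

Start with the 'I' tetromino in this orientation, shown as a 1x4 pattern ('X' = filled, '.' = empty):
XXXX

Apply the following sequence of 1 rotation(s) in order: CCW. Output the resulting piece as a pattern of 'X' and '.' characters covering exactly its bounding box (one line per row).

Answer: X
X
X
X

Derivation:
Start:
XXXX
After rotation 1 (CCW):
X
X
X
X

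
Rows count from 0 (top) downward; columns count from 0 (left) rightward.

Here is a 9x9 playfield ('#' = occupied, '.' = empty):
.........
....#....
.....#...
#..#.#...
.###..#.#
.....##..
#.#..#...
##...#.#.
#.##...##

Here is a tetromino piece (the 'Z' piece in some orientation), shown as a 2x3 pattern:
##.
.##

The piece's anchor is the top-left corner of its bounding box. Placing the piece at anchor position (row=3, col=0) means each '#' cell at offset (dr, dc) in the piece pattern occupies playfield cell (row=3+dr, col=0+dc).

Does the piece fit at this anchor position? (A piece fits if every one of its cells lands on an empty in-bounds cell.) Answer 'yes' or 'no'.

Check each piece cell at anchor (3, 0):
  offset (0,0) -> (3,0): occupied ('#') -> FAIL
  offset (0,1) -> (3,1): empty -> OK
  offset (1,1) -> (4,1): occupied ('#') -> FAIL
  offset (1,2) -> (4,2): occupied ('#') -> FAIL
All cells valid: no

Answer: no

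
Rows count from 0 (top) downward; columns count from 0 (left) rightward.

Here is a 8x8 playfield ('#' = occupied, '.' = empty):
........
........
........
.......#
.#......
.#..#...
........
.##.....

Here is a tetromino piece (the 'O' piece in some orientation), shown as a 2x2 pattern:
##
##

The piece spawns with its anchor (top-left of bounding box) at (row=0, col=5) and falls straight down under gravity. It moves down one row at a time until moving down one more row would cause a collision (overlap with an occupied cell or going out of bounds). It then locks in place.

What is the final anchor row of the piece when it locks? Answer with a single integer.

Answer: 6

Derivation:
Spawn at (row=0, col=5). Try each row:
  row 0: fits
  row 1: fits
  row 2: fits
  row 3: fits
  row 4: fits
  row 5: fits
  row 6: fits
  row 7: blocked -> lock at row 6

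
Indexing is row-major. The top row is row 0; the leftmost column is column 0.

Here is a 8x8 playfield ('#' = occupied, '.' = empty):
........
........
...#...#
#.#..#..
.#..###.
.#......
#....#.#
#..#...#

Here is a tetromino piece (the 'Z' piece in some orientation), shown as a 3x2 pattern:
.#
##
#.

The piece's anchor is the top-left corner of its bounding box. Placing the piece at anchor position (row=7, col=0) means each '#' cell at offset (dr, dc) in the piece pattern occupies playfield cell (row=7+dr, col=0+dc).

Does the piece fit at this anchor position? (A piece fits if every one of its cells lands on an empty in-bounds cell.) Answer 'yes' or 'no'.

Check each piece cell at anchor (7, 0):
  offset (0,1) -> (7,1): empty -> OK
  offset (1,0) -> (8,0): out of bounds -> FAIL
  offset (1,1) -> (8,1): out of bounds -> FAIL
  offset (2,0) -> (9,0): out of bounds -> FAIL
All cells valid: no

Answer: no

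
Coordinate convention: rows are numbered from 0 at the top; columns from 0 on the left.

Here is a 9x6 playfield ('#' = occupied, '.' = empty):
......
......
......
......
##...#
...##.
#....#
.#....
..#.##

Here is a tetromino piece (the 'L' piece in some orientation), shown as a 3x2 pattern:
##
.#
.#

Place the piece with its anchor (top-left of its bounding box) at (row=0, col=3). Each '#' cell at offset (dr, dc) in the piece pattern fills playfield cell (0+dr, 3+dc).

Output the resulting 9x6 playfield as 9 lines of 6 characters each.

Fill (0+0,3+0) = (0,3)
Fill (0+0,3+1) = (0,4)
Fill (0+1,3+1) = (1,4)
Fill (0+2,3+1) = (2,4)

Answer: ...##.
....#.
....#.
......
##...#
...##.
#....#
.#....
..#.##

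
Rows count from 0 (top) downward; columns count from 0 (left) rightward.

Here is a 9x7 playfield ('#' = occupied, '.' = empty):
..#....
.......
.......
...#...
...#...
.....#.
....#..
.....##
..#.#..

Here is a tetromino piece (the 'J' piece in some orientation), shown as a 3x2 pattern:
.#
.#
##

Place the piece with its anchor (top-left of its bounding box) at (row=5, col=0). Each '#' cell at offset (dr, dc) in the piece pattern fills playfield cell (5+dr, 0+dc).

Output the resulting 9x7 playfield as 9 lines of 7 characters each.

Answer: ..#....
.......
.......
...#...
...#...
.#...#.
.#..#..
##...##
..#.#..

Derivation:
Fill (5+0,0+1) = (5,1)
Fill (5+1,0+1) = (6,1)
Fill (5+2,0+0) = (7,0)
Fill (5+2,0+1) = (7,1)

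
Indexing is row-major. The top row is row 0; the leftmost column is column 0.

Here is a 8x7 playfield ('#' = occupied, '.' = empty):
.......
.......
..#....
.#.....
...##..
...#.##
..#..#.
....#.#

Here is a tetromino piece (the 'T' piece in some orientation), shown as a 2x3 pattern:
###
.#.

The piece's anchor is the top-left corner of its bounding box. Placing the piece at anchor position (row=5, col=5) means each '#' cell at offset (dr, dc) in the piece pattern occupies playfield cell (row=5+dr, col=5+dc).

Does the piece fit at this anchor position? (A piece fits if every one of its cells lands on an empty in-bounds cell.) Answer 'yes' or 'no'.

Check each piece cell at anchor (5, 5):
  offset (0,0) -> (5,5): occupied ('#') -> FAIL
  offset (0,1) -> (5,6): occupied ('#') -> FAIL
  offset (0,2) -> (5,7): out of bounds -> FAIL
  offset (1,1) -> (6,6): empty -> OK
All cells valid: no

Answer: no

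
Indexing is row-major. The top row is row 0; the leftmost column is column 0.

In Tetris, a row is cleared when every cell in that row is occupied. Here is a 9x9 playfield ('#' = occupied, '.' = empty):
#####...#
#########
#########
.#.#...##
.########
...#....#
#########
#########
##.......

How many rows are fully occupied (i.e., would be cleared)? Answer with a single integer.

Check each row:
  row 0: 3 empty cells -> not full
  row 1: 0 empty cells -> FULL (clear)
  row 2: 0 empty cells -> FULL (clear)
  row 3: 5 empty cells -> not full
  row 4: 1 empty cell -> not full
  row 5: 7 empty cells -> not full
  row 6: 0 empty cells -> FULL (clear)
  row 7: 0 empty cells -> FULL (clear)
  row 8: 7 empty cells -> not full
Total rows cleared: 4

Answer: 4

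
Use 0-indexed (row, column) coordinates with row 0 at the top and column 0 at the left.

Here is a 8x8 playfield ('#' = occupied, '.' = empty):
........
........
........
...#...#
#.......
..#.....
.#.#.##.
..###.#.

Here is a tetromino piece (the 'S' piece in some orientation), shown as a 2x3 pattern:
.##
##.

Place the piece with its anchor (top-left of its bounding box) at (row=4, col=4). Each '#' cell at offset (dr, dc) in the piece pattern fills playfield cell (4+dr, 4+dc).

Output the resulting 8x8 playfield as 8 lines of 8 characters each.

Fill (4+0,4+1) = (4,5)
Fill (4+0,4+2) = (4,6)
Fill (4+1,4+0) = (5,4)
Fill (4+1,4+1) = (5,5)

Answer: ........
........
........
...#...#
#....##.
..#.##..
.#.#.##.
..###.#.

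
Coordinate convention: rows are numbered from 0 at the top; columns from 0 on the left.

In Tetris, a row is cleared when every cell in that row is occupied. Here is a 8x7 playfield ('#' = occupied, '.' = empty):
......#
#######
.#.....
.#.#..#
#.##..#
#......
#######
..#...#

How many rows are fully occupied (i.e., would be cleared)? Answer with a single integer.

Check each row:
  row 0: 6 empty cells -> not full
  row 1: 0 empty cells -> FULL (clear)
  row 2: 6 empty cells -> not full
  row 3: 4 empty cells -> not full
  row 4: 3 empty cells -> not full
  row 5: 6 empty cells -> not full
  row 6: 0 empty cells -> FULL (clear)
  row 7: 5 empty cells -> not full
Total rows cleared: 2

Answer: 2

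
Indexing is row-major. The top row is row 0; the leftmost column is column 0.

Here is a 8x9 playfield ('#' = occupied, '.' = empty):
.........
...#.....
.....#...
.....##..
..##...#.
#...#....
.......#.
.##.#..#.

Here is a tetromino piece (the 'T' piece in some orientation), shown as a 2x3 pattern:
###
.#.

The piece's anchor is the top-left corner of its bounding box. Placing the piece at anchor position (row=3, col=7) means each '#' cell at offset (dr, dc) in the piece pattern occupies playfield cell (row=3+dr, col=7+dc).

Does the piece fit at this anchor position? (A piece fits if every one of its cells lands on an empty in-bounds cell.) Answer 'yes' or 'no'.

Answer: no

Derivation:
Check each piece cell at anchor (3, 7):
  offset (0,0) -> (3,7): empty -> OK
  offset (0,1) -> (3,8): empty -> OK
  offset (0,2) -> (3,9): out of bounds -> FAIL
  offset (1,1) -> (4,8): empty -> OK
All cells valid: no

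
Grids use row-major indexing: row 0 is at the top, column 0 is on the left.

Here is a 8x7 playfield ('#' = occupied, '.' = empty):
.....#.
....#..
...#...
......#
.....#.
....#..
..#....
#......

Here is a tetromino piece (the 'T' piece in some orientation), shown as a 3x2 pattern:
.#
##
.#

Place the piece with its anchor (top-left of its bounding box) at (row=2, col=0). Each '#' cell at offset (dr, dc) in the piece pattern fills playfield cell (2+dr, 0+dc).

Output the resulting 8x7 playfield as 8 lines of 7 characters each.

Fill (2+0,0+1) = (2,1)
Fill (2+1,0+0) = (3,0)
Fill (2+1,0+1) = (3,1)
Fill (2+2,0+1) = (4,1)

Answer: .....#.
....#..
.#.#...
##....#
.#...#.
....#..
..#....
#......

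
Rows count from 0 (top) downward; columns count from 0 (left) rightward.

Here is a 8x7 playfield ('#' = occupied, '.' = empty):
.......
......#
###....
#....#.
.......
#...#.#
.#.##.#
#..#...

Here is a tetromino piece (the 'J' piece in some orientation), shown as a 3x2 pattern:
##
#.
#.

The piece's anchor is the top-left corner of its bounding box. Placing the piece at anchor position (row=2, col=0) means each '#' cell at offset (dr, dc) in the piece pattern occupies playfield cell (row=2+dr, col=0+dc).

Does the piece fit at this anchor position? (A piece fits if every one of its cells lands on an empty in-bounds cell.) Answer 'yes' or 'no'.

Check each piece cell at anchor (2, 0):
  offset (0,0) -> (2,0): occupied ('#') -> FAIL
  offset (0,1) -> (2,1): occupied ('#') -> FAIL
  offset (1,0) -> (3,0): occupied ('#') -> FAIL
  offset (2,0) -> (4,0): empty -> OK
All cells valid: no

Answer: no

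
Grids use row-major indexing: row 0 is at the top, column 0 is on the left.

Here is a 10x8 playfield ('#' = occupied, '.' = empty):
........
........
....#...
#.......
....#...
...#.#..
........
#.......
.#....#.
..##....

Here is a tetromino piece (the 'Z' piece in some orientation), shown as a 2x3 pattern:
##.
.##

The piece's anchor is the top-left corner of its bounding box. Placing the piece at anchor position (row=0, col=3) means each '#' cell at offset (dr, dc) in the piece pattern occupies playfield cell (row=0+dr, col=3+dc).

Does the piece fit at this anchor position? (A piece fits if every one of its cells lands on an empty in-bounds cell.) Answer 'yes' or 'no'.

Answer: yes

Derivation:
Check each piece cell at anchor (0, 3):
  offset (0,0) -> (0,3): empty -> OK
  offset (0,1) -> (0,4): empty -> OK
  offset (1,1) -> (1,4): empty -> OK
  offset (1,2) -> (1,5): empty -> OK
All cells valid: yes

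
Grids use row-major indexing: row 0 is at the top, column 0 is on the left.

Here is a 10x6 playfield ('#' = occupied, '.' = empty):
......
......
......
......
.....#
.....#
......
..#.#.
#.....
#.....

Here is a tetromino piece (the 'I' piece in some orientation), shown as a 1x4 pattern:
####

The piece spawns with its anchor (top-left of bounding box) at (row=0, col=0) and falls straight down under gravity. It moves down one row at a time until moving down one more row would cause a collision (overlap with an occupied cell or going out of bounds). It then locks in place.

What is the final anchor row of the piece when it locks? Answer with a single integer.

Answer: 6

Derivation:
Spawn at (row=0, col=0). Try each row:
  row 0: fits
  row 1: fits
  row 2: fits
  row 3: fits
  row 4: fits
  row 5: fits
  row 6: fits
  row 7: blocked -> lock at row 6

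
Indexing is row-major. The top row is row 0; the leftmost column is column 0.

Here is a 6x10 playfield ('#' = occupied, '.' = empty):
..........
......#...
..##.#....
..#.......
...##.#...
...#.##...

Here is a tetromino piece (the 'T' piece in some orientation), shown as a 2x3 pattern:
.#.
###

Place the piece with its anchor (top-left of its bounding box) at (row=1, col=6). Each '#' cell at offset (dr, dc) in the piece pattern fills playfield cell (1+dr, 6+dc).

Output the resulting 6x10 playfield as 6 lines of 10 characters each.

Fill (1+0,6+1) = (1,7)
Fill (1+1,6+0) = (2,6)
Fill (1+1,6+1) = (2,7)
Fill (1+1,6+2) = (2,8)

Answer: ..........
......##..
..##.####.
..#.......
...##.#...
...#.##...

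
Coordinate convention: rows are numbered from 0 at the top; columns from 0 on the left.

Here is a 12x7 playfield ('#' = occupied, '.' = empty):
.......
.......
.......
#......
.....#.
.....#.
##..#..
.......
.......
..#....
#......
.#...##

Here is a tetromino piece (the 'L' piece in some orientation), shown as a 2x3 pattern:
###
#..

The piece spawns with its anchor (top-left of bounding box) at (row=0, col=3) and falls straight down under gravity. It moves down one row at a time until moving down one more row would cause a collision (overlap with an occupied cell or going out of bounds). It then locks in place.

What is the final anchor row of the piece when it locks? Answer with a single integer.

Spawn at (row=0, col=3). Try each row:
  row 0: fits
  row 1: fits
  row 2: fits
  row 3: fits
  row 4: blocked -> lock at row 3

Answer: 3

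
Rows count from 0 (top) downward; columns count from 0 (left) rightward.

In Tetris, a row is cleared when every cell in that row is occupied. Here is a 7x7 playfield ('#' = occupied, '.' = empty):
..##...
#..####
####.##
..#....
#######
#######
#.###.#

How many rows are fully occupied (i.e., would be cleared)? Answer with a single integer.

Answer: 2

Derivation:
Check each row:
  row 0: 5 empty cells -> not full
  row 1: 2 empty cells -> not full
  row 2: 1 empty cell -> not full
  row 3: 6 empty cells -> not full
  row 4: 0 empty cells -> FULL (clear)
  row 5: 0 empty cells -> FULL (clear)
  row 6: 2 empty cells -> not full
Total rows cleared: 2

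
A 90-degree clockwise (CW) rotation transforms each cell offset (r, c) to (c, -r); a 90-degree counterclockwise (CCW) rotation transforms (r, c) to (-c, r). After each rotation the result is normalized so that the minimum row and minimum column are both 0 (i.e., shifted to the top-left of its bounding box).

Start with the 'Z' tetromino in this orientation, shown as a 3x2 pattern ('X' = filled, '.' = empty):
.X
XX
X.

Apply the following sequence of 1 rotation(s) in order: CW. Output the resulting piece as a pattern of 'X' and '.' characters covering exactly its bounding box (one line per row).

Start:
.X
XX
X.
After rotation 1 (CW):
XX.
.XX

Answer: XX.
.XX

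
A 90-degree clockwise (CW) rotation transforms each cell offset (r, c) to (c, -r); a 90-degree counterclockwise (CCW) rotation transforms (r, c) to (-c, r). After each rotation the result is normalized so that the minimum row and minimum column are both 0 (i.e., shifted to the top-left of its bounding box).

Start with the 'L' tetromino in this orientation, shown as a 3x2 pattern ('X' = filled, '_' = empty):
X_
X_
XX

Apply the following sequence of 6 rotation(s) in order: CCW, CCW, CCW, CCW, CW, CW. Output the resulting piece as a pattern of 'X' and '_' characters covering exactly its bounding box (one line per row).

Start:
X_
X_
XX
After rotation 1 (CCW):
__X
XXX
After rotation 2 (CCW):
XX
_X
_X
After rotation 3 (CCW):
XXX
X__
After rotation 4 (CCW):
X_
X_
XX
After rotation 5 (CW):
XXX
X__
After rotation 6 (CW):
XX
_X
_X

Answer: XX
_X
_X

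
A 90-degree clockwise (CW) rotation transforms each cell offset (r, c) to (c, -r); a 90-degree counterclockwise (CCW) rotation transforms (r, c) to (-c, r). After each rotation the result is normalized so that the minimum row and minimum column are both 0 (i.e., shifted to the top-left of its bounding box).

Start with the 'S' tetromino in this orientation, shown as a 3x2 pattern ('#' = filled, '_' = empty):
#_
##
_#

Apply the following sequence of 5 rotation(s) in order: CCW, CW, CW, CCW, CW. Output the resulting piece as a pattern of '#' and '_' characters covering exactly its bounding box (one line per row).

Answer: _##
##_

Derivation:
Start:
#_
##
_#
After rotation 1 (CCW):
_##
##_
After rotation 2 (CW):
#_
##
_#
After rotation 3 (CW):
_##
##_
After rotation 4 (CCW):
#_
##
_#
After rotation 5 (CW):
_##
##_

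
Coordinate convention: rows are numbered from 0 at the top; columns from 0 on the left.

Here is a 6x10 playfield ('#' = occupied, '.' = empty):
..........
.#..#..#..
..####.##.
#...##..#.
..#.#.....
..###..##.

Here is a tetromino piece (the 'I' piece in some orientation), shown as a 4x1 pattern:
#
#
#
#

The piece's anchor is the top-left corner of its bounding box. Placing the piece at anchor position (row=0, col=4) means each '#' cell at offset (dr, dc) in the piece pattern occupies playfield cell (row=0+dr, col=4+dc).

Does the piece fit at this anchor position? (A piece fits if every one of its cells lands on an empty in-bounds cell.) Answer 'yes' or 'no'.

Answer: no

Derivation:
Check each piece cell at anchor (0, 4):
  offset (0,0) -> (0,4): empty -> OK
  offset (1,0) -> (1,4): occupied ('#') -> FAIL
  offset (2,0) -> (2,4): occupied ('#') -> FAIL
  offset (3,0) -> (3,4): occupied ('#') -> FAIL
All cells valid: no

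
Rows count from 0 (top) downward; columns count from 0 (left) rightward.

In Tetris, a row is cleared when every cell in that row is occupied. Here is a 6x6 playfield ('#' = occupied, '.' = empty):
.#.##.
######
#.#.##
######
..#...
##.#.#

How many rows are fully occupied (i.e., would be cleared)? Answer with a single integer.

Check each row:
  row 0: 3 empty cells -> not full
  row 1: 0 empty cells -> FULL (clear)
  row 2: 2 empty cells -> not full
  row 3: 0 empty cells -> FULL (clear)
  row 4: 5 empty cells -> not full
  row 5: 2 empty cells -> not full
Total rows cleared: 2

Answer: 2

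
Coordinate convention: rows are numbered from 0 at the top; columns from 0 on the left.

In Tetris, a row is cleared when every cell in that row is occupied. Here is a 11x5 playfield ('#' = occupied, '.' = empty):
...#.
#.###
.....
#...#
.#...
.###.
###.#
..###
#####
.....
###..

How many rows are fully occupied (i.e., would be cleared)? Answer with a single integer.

Check each row:
  row 0: 4 empty cells -> not full
  row 1: 1 empty cell -> not full
  row 2: 5 empty cells -> not full
  row 3: 3 empty cells -> not full
  row 4: 4 empty cells -> not full
  row 5: 2 empty cells -> not full
  row 6: 1 empty cell -> not full
  row 7: 2 empty cells -> not full
  row 8: 0 empty cells -> FULL (clear)
  row 9: 5 empty cells -> not full
  row 10: 2 empty cells -> not full
Total rows cleared: 1

Answer: 1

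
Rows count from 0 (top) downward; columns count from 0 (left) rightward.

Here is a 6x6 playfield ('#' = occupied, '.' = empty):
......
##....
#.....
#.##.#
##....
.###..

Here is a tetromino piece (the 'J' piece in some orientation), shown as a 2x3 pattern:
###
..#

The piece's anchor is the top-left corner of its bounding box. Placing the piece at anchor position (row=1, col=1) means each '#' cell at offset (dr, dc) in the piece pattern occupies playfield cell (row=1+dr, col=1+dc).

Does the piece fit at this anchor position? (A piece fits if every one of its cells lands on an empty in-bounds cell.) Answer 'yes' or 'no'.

Answer: no

Derivation:
Check each piece cell at anchor (1, 1):
  offset (0,0) -> (1,1): occupied ('#') -> FAIL
  offset (0,1) -> (1,2): empty -> OK
  offset (0,2) -> (1,3): empty -> OK
  offset (1,2) -> (2,3): empty -> OK
All cells valid: no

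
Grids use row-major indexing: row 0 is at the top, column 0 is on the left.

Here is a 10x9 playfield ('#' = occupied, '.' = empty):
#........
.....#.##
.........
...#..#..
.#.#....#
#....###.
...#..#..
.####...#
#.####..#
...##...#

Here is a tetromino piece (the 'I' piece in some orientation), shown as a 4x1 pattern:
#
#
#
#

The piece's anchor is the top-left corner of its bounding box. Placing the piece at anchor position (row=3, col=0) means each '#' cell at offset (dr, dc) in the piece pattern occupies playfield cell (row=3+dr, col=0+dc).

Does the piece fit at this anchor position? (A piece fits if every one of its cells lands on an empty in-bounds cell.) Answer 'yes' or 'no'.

Check each piece cell at anchor (3, 0):
  offset (0,0) -> (3,0): empty -> OK
  offset (1,0) -> (4,0): empty -> OK
  offset (2,0) -> (5,0): occupied ('#') -> FAIL
  offset (3,0) -> (6,0): empty -> OK
All cells valid: no

Answer: no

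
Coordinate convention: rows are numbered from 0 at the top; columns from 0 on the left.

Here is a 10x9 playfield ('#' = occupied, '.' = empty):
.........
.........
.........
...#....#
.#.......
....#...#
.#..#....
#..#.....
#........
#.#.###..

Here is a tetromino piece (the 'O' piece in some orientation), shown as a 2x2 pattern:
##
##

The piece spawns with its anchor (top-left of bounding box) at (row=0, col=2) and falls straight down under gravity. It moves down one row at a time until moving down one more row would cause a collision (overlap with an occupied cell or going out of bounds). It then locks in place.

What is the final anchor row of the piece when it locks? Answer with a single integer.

Answer: 1

Derivation:
Spawn at (row=0, col=2). Try each row:
  row 0: fits
  row 1: fits
  row 2: blocked -> lock at row 1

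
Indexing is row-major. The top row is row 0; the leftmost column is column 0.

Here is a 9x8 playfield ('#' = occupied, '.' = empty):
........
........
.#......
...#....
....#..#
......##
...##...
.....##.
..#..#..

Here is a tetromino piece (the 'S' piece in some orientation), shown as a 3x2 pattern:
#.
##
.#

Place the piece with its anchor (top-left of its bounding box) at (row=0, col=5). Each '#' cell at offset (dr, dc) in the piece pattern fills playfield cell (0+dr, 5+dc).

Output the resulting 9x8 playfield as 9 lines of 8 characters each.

Answer: .....#..
.....##.
.#....#.
...#....
....#..#
......##
...##...
.....##.
..#..#..

Derivation:
Fill (0+0,5+0) = (0,5)
Fill (0+1,5+0) = (1,5)
Fill (0+1,5+1) = (1,6)
Fill (0+2,5+1) = (2,6)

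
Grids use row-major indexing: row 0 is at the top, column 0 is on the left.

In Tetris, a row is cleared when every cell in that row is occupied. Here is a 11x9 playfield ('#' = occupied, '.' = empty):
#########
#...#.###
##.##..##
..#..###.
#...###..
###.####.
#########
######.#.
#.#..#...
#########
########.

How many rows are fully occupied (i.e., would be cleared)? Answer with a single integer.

Check each row:
  row 0: 0 empty cells -> FULL (clear)
  row 1: 4 empty cells -> not full
  row 2: 3 empty cells -> not full
  row 3: 5 empty cells -> not full
  row 4: 5 empty cells -> not full
  row 5: 2 empty cells -> not full
  row 6: 0 empty cells -> FULL (clear)
  row 7: 2 empty cells -> not full
  row 8: 6 empty cells -> not full
  row 9: 0 empty cells -> FULL (clear)
  row 10: 1 empty cell -> not full
Total rows cleared: 3

Answer: 3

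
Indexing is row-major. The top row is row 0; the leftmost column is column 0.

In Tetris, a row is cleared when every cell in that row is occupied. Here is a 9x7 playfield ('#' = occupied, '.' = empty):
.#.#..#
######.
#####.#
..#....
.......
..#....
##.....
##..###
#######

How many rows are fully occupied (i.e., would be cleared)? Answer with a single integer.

Answer: 1

Derivation:
Check each row:
  row 0: 4 empty cells -> not full
  row 1: 1 empty cell -> not full
  row 2: 1 empty cell -> not full
  row 3: 6 empty cells -> not full
  row 4: 7 empty cells -> not full
  row 5: 6 empty cells -> not full
  row 6: 5 empty cells -> not full
  row 7: 2 empty cells -> not full
  row 8: 0 empty cells -> FULL (clear)
Total rows cleared: 1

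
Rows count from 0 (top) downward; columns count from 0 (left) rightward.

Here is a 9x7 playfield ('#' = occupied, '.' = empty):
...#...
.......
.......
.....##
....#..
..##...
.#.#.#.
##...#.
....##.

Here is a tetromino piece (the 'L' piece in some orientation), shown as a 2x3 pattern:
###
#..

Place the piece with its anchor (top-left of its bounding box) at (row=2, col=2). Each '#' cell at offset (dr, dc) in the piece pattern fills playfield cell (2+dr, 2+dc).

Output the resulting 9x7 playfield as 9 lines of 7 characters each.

Fill (2+0,2+0) = (2,2)
Fill (2+0,2+1) = (2,3)
Fill (2+0,2+2) = (2,4)
Fill (2+1,2+0) = (3,2)

Answer: ...#...
.......
..###..
..#..##
....#..
..##...
.#.#.#.
##...#.
....##.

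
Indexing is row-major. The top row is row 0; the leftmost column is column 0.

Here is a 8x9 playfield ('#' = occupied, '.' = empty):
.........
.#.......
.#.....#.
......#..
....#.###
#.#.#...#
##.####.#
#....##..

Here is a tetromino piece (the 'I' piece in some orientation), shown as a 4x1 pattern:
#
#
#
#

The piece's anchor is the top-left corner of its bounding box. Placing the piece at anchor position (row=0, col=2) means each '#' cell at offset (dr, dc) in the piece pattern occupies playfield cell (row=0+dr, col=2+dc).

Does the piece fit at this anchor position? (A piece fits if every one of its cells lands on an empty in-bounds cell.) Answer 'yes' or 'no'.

Check each piece cell at anchor (0, 2):
  offset (0,0) -> (0,2): empty -> OK
  offset (1,0) -> (1,2): empty -> OK
  offset (2,0) -> (2,2): empty -> OK
  offset (3,0) -> (3,2): empty -> OK
All cells valid: yes

Answer: yes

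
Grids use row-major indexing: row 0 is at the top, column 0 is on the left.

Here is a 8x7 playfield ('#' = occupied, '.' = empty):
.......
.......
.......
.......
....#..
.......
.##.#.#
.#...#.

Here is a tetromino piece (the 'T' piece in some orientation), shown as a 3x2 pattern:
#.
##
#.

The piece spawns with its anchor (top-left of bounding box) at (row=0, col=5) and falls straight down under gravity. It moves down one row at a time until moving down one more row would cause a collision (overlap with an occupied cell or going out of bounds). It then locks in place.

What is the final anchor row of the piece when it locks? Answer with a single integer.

Spawn at (row=0, col=5). Try each row:
  row 0: fits
  row 1: fits
  row 2: fits
  row 3: fits
  row 4: fits
  row 5: blocked -> lock at row 4

Answer: 4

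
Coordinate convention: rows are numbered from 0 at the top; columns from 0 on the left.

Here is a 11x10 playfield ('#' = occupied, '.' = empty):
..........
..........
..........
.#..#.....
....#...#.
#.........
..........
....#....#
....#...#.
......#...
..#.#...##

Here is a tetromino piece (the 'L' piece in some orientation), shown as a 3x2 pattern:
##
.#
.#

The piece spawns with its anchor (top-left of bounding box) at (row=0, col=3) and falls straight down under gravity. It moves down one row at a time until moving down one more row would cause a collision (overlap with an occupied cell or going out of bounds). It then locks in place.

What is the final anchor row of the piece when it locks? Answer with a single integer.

Spawn at (row=0, col=3). Try each row:
  row 0: fits
  row 1: blocked -> lock at row 0

Answer: 0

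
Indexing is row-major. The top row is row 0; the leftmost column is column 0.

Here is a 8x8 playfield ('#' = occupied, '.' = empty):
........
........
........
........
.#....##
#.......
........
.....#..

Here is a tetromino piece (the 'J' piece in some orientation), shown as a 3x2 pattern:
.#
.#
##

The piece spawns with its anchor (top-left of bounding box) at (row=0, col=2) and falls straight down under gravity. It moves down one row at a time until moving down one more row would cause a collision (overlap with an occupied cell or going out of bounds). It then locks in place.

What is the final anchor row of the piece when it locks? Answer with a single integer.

Spawn at (row=0, col=2). Try each row:
  row 0: fits
  row 1: fits
  row 2: fits
  row 3: fits
  row 4: fits
  row 5: fits
  row 6: blocked -> lock at row 5

Answer: 5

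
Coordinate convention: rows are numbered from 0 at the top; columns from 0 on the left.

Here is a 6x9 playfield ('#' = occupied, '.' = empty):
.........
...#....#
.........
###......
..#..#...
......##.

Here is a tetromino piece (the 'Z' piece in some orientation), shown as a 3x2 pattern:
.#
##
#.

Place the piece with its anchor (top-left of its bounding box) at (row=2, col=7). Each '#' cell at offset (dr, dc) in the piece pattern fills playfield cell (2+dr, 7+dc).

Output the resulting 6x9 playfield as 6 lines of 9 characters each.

Fill (2+0,7+1) = (2,8)
Fill (2+1,7+0) = (3,7)
Fill (2+1,7+1) = (3,8)
Fill (2+2,7+0) = (4,7)

Answer: .........
...#....#
........#
###....##
..#..#.#.
......##.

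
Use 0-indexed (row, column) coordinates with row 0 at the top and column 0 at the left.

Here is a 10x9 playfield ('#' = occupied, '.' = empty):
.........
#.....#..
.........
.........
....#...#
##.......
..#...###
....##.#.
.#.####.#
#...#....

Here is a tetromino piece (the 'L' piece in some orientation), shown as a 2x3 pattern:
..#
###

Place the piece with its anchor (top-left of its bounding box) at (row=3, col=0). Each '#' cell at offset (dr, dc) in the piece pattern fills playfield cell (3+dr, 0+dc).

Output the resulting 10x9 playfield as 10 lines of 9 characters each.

Answer: .........
#.....#..
.........
..#......
###.#...#
##.......
..#...###
....##.#.
.#.####.#
#...#....

Derivation:
Fill (3+0,0+2) = (3,2)
Fill (3+1,0+0) = (4,0)
Fill (3+1,0+1) = (4,1)
Fill (3+1,0+2) = (4,2)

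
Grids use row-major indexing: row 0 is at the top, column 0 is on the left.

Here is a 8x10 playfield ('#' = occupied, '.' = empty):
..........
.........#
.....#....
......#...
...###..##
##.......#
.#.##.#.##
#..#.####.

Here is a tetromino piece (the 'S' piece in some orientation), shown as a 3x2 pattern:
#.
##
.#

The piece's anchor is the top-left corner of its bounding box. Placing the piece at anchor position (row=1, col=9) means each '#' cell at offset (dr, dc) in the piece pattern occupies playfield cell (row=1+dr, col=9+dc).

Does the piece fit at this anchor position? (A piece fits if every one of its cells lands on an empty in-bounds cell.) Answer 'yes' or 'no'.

Answer: no

Derivation:
Check each piece cell at anchor (1, 9):
  offset (0,0) -> (1,9): occupied ('#') -> FAIL
  offset (1,0) -> (2,9): empty -> OK
  offset (1,1) -> (2,10): out of bounds -> FAIL
  offset (2,1) -> (3,10): out of bounds -> FAIL
All cells valid: no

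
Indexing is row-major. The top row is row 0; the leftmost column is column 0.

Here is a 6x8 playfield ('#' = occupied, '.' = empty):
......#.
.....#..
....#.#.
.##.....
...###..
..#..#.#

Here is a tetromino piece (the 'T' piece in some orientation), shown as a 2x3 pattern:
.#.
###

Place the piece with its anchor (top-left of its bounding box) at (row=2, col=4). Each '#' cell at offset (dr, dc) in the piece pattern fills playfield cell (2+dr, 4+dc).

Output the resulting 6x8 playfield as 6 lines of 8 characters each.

Fill (2+0,4+1) = (2,5)
Fill (2+1,4+0) = (3,4)
Fill (2+1,4+1) = (3,5)
Fill (2+1,4+2) = (3,6)

Answer: ......#.
.....#..
....###.
.##.###.
...###..
..#..#.#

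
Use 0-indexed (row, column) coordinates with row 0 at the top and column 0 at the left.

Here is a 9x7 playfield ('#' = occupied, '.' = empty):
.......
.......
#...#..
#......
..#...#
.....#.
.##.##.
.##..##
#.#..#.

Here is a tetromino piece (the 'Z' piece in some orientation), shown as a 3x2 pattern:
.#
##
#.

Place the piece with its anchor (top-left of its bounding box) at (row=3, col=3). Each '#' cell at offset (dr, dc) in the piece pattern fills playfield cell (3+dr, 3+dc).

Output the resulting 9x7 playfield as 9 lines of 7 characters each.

Fill (3+0,3+1) = (3,4)
Fill (3+1,3+0) = (4,3)
Fill (3+1,3+1) = (4,4)
Fill (3+2,3+0) = (5,3)

Answer: .......
.......
#...#..
#...#..
..###.#
...#.#.
.##.##.
.##..##
#.#..#.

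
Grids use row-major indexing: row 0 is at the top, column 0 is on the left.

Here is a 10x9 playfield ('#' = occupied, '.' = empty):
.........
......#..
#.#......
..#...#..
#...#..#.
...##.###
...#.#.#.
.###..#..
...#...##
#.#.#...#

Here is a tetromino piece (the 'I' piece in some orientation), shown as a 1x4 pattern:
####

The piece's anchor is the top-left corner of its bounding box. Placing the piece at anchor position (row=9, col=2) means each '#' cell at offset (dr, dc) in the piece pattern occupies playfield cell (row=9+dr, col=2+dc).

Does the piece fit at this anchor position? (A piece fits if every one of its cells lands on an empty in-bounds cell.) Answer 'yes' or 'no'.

Answer: no

Derivation:
Check each piece cell at anchor (9, 2):
  offset (0,0) -> (9,2): occupied ('#') -> FAIL
  offset (0,1) -> (9,3): empty -> OK
  offset (0,2) -> (9,4): occupied ('#') -> FAIL
  offset (0,3) -> (9,5): empty -> OK
All cells valid: no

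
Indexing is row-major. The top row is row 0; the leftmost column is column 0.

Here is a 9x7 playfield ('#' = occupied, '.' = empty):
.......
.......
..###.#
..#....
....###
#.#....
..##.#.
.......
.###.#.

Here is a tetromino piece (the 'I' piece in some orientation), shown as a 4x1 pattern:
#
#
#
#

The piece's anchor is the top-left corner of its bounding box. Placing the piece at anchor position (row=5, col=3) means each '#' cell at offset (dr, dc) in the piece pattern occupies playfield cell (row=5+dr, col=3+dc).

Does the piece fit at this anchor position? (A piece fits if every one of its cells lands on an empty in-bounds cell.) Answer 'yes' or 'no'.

Check each piece cell at anchor (5, 3):
  offset (0,0) -> (5,3): empty -> OK
  offset (1,0) -> (6,3): occupied ('#') -> FAIL
  offset (2,0) -> (7,3): empty -> OK
  offset (3,0) -> (8,3): occupied ('#') -> FAIL
All cells valid: no

Answer: no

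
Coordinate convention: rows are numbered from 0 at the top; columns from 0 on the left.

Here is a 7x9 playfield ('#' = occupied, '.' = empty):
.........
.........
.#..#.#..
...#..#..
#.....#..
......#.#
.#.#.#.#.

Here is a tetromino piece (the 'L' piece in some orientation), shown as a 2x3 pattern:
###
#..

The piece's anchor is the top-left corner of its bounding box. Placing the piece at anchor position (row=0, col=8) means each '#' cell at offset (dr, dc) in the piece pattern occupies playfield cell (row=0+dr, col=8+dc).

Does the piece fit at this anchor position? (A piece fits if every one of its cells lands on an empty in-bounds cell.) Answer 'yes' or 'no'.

Check each piece cell at anchor (0, 8):
  offset (0,0) -> (0,8): empty -> OK
  offset (0,1) -> (0,9): out of bounds -> FAIL
  offset (0,2) -> (0,10): out of bounds -> FAIL
  offset (1,0) -> (1,8): empty -> OK
All cells valid: no

Answer: no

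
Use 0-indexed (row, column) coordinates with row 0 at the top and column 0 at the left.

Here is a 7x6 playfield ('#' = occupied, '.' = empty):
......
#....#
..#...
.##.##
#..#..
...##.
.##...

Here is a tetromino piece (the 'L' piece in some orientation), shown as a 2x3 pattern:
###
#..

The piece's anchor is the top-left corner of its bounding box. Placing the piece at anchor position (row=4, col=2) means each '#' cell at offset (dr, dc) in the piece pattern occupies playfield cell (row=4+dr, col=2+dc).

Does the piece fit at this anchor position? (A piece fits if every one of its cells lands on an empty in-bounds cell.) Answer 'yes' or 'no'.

Answer: no

Derivation:
Check each piece cell at anchor (4, 2):
  offset (0,0) -> (4,2): empty -> OK
  offset (0,1) -> (4,3): occupied ('#') -> FAIL
  offset (0,2) -> (4,4): empty -> OK
  offset (1,0) -> (5,2): empty -> OK
All cells valid: no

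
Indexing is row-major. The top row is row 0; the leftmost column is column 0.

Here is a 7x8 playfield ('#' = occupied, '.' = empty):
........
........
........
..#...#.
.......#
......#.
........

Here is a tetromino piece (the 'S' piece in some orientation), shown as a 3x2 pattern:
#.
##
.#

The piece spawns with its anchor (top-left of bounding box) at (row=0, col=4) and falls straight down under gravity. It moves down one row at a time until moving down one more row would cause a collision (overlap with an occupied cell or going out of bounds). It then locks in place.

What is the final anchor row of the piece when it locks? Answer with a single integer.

Spawn at (row=0, col=4). Try each row:
  row 0: fits
  row 1: fits
  row 2: fits
  row 3: fits
  row 4: fits
  row 5: blocked -> lock at row 4

Answer: 4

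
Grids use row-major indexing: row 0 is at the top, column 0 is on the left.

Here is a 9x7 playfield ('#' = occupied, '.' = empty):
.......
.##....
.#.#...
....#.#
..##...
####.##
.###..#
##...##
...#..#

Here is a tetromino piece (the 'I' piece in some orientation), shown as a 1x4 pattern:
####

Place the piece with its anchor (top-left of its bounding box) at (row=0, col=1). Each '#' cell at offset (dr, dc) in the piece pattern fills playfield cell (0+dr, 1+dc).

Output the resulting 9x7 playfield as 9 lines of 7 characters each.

Fill (0+0,1+0) = (0,1)
Fill (0+0,1+1) = (0,2)
Fill (0+0,1+2) = (0,3)
Fill (0+0,1+3) = (0,4)

Answer: .####..
.##....
.#.#...
....#.#
..##...
####.##
.###..#
##...##
...#..#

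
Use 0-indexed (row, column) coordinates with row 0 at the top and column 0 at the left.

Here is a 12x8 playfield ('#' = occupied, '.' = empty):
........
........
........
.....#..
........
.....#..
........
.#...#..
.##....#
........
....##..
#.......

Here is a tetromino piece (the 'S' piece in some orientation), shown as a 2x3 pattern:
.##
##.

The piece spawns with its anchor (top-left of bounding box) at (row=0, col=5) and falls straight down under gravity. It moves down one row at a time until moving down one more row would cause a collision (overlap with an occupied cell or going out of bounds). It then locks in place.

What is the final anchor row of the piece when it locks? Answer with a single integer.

Answer: 1

Derivation:
Spawn at (row=0, col=5). Try each row:
  row 0: fits
  row 1: fits
  row 2: blocked -> lock at row 1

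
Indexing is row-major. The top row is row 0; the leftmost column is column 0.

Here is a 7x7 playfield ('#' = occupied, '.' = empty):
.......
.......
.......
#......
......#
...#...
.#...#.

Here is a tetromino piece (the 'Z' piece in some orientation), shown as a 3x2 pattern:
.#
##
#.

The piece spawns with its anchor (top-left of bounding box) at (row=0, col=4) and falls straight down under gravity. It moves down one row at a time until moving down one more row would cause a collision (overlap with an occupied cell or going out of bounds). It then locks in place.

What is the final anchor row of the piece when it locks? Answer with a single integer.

Answer: 4

Derivation:
Spawn at (row=0, col=4). Try each row:
  row 0: fits
  row 1: fits
  row 2: fits
  row 3: fits
  row 4: fits
  row 5: blocked -> lock at row 4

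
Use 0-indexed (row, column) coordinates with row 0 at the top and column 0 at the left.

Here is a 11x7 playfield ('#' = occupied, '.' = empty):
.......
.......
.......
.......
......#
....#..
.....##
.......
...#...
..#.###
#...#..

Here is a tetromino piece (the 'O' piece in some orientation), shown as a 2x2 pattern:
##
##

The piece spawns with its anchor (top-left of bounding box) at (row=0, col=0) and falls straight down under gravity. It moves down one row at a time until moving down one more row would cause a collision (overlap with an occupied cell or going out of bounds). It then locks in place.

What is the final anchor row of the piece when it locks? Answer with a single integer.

Spawn at (row=0, col=0). Try each row:
  row 0: fits
  row 1: fits
  row 2: fits
  row 3: fits
  row 4: fits
  row 5: fits
  row 6: fits
  row 7: fits
  row 8: fits
  row 9: blocked -> lock at row 8

Answer: 8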